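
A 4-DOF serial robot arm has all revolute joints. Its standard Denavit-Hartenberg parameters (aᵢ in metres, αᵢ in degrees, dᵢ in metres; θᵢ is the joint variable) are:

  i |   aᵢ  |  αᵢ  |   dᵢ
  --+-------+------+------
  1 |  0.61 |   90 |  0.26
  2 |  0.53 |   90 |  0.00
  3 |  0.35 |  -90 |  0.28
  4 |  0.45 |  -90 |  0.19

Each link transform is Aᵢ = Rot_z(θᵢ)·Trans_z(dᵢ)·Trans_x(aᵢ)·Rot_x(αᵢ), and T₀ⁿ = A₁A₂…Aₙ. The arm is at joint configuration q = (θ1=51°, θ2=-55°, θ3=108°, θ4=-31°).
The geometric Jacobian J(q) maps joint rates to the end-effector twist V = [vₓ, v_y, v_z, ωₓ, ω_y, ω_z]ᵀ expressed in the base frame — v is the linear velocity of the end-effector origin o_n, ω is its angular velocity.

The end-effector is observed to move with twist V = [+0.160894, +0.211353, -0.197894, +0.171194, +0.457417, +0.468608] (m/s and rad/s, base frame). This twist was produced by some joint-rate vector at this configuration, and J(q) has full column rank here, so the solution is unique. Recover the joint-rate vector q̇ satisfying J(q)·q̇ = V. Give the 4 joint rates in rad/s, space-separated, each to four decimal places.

0.4380 -0.2330 -0.3970 -0.2530

o_n = [0.6622, -0.2008, -0.1334]
J₁: ẑ×o_n = [0.2008, 0.6622, -0.0000], ω = ẑ
J2: z=[0.7771, -0.6293, 0.0000] o=[0.3839, 0.4741, 0.2600] → [0.2476, 0.3058, -0.3493, 0.7771, -0.6293, 0.0000]
J3: z=[-0.5155, -0.6366, -0.5736] o=[0.5752, 0.7103, -0.1742] → [-0.5485, -0.0289, 0.5251, -0.5155, -0.6366, -0.5736]
J4: z=[-0.5834, -0.2295, 0.7791] o=[0.6505, 0.2744, -0.2462] → [0.3443, 0.0749, 0.2799, -0.5834, -0.2295, 0.7791]
q̇ = J⁺·V = [0.4380, -0.2330, -0.3970, -0.2530]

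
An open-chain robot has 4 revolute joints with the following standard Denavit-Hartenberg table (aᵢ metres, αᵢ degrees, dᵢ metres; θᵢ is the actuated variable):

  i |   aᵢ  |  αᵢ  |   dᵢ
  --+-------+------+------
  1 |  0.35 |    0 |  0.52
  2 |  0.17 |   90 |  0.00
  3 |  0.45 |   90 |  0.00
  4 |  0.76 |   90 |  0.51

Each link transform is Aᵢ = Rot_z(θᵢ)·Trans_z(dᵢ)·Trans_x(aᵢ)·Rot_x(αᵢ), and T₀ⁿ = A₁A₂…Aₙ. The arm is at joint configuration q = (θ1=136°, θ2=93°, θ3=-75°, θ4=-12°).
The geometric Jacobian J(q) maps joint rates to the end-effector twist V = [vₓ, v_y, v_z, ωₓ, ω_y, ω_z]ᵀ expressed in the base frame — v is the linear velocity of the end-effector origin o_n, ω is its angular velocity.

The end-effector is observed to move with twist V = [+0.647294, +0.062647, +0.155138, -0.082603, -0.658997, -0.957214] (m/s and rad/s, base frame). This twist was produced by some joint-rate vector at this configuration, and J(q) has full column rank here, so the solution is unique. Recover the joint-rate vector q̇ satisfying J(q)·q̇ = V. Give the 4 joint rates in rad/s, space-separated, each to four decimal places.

o_n = [-0.1235, 0.1498, -0.7647]
J₁: ẑ×o_n = [-0.1498, -0.1235, 0.0000], ω = ẑ
J2: z=[0.0000, 0.0000, 1.0000] o=[-0.2518, 0.2431, 0.5200] → [0.0933, 0.1283, -0.0000, 0.0000, 0.0000, 1.0000]
J3: z=[-0.7547, 0.6561, 0.0000] o=[-0.3633, 0.1148, 0.5200] → [-0.8429, -0.9696, -0.1837, -0.7547, 0.6561, 0.0000]
J4: z=[0.6337, 0.7290, -0.2588] o=[-0.4397, 0.0269, 0.0853] → [-0.5879, 0.4568, -0.1526, 0.6337, 0.7290, -0.2588]
q̇ = J⁺·V = [-0.4230, -0.6820, -0.3700, -0.5710]

-0.4230 -0.6820 -0.3700 -0.5710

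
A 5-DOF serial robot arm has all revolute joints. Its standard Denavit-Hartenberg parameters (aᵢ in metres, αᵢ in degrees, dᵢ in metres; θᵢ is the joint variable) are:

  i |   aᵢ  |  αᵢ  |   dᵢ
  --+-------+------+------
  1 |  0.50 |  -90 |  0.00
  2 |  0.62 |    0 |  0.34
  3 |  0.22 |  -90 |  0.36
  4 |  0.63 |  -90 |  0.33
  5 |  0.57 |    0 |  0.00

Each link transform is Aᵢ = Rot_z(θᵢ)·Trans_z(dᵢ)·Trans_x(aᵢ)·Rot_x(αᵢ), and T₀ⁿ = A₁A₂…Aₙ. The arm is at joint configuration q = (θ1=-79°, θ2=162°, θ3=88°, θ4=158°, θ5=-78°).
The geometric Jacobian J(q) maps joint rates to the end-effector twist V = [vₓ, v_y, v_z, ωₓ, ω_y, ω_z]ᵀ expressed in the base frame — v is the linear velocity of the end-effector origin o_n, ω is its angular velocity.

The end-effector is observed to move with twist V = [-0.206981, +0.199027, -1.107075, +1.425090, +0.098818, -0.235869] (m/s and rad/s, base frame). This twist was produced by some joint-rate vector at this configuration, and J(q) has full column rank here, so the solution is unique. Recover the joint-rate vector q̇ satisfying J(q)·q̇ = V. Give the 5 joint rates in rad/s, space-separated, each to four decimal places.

o_n = [0.5849, -0.8098, -0.3335]
J₁: ẑ×o_n = [0.8098, 0.5849, -0.0000], ω = ẑ
J2: z=[0.9816, 0.1908, 0.0000] o=[0.0954, -0.4908, 0.0000] → [-0.0636, 0.3273, -0.4065, 0.9816, 0.1908, 0.0000]
J3: z=[0.9816, 0.1908, 0.0000] o=[0.3166, 0.1529, -0.1916] → [-0.0271, 0.1393, -0.9961, 0.9816, 0.1908, 0.0000]
J4: z=[0.1793, -0.9224, 0.3420] o=[0.6557, 0.2954, 0.0151] → [0.6996, 0.0383, -0.2635, 0.1793, -0.9224, 0.3420]
J5: z=[0.9346, 0.0511, -0.3520] o=[0.5213, -0.2501, -0.4209] → [-0.1925, -0.1041, -0.5263, 0.9346, 0.0511, -0.3520]
q̇ = J⁺·V = [-0.4570, 0.8910, 0.8930, 0.2400, -0.3950]

-0.4570 0.8910 0.8930 0.2400 -0.3950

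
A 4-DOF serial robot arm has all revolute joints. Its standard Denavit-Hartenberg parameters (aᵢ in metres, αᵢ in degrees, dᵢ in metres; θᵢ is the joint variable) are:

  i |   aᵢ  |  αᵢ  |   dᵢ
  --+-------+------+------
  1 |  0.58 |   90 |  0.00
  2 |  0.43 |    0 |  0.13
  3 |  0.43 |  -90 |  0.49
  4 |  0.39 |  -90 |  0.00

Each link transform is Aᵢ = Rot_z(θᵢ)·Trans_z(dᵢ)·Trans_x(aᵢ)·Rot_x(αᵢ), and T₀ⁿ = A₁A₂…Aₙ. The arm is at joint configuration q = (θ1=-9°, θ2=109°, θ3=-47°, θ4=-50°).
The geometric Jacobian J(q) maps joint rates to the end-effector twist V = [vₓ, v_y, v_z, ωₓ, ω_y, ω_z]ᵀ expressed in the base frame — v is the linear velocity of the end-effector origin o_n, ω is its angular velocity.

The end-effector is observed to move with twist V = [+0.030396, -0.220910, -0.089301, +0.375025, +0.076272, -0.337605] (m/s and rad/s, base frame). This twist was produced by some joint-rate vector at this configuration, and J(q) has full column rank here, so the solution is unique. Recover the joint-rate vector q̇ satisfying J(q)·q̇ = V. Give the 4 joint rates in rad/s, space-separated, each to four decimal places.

-0.1470 -0.4330 0.2990 -0.4060

o_n = [0.6065, -1.0263, 1.0076]
J₁: ẑ×o_n = [1.0263, 0.6065, -0.0000], ω = ẑ
J2: z=[-0.1564, -0.9877, 0.0000] o=[0.5729, -0.0907, 0.0000] → [-0.9952, 0.1576, 0.1796, -0.1564, -0.9877, 0.0000]
J3: z=[-0.1564, -0.9877, 0.0000] o=[0.4143, -0.1972, 0.4066] → [-0.5936, 0.0940, 0.3196, -0.1564, -0.9877, 0.0000]
J4: z=[-0.8721, 0.1381, 0.4695] o=[0.5370, -0.7128, 0.7862] → [0.1777, 0.2257, 0.2638, -0.8721, 0.1381, 0.4695]
q̇ = J⁺·V = [-0.1470, -0.4330, 0.2990, -0.4060]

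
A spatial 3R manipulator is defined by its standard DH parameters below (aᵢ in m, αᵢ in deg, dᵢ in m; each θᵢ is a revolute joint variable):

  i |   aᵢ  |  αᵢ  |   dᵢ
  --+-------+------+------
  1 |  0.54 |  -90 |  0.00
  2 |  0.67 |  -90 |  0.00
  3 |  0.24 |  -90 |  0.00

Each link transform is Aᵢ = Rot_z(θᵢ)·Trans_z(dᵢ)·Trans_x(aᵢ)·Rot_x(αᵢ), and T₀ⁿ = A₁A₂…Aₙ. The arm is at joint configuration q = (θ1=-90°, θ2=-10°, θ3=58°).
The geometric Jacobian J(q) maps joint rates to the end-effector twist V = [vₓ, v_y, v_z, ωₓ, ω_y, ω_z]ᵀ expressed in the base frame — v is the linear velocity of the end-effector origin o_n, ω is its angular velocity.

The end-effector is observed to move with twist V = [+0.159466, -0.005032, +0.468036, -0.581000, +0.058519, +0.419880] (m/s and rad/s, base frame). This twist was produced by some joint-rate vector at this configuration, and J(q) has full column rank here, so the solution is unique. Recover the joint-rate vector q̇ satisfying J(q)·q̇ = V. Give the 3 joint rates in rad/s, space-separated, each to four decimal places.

0.0880 -0.5810 -0.3370

o_n = [-0.2035, -1.3251, 0.1384]
J₁: ẑ×o_n = [1.3251, -0.2035, 0.0000], ω = ẑ
J2: z=[1.0000, 0.0000, 0.0000] o=[0.0000, -0.5400, 0.0000] → [0.0000, -0.1384, -0.7851, 1.0000, 0.0000, 0.0000]
J3: z=[0.0000, -0.1736, -0.9848] o=[0.0000, -1.1998, 0.1163] → [-0.1272, 0.2004, -0.0353, 0.0000, -0.1736, -0.9848]
q̇ = J⁺·V = [0.0880, -0.5810, -0.3370]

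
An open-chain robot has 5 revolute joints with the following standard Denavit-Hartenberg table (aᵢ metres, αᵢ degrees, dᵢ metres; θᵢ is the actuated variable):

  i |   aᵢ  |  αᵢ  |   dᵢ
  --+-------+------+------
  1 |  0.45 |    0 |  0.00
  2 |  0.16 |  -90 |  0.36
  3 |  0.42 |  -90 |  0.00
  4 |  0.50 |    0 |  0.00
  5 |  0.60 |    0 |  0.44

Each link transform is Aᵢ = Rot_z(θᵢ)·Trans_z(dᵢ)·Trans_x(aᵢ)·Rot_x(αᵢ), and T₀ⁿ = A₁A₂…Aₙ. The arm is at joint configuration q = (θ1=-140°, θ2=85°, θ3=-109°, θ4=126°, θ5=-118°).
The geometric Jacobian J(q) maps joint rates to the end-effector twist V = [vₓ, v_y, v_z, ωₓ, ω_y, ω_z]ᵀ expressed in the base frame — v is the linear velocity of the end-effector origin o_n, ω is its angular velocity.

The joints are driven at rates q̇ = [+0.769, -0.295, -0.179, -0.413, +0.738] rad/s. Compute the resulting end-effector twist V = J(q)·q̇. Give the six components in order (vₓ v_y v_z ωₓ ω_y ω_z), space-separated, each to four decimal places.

o_n = [-0.5486, -0.8489, 1.1843]
J₁: ẑ×o_n = [0.8489, -0.5486, 0.0000], ω = ẑ
J2: z=[0.0000, 0.0000, 1.0000] o=[-0.3447, -0.2893, 0.0000] → [0.5597, -0.2039, 0.0000, 0.0000, 0.0000, 1.0000]
J3: z=[0.8192, 0.5736, 0.0000] o=[-0.2529, -0.4203, 0.3600] → [0.4728, -0.6752, -0.1815, 0.8192, 0.5736, 0.0000]
J4: z=[0.5423, -0.7745, 0.3256] o=[-0.3314, -0.3083, 0.7571] → [-0.1548, -0.3024, -0.4614, 0.5423, -0.7745, 0.3256]
J5: z=[0.5423, -0.7745, 0.3256] o=[-0.6079, -0.6187, 0.4792] → [-0.4711, -0.3631, -0.0790, 0.5423, -0.7745, 0.3256]
V = J·q̇ = [0.1194, -0.3839, 0.1648, 0.0296, -0.3544, 0.5798]

0.1194 -0.3839 0.1648 0.0296 -0.3544 0.5798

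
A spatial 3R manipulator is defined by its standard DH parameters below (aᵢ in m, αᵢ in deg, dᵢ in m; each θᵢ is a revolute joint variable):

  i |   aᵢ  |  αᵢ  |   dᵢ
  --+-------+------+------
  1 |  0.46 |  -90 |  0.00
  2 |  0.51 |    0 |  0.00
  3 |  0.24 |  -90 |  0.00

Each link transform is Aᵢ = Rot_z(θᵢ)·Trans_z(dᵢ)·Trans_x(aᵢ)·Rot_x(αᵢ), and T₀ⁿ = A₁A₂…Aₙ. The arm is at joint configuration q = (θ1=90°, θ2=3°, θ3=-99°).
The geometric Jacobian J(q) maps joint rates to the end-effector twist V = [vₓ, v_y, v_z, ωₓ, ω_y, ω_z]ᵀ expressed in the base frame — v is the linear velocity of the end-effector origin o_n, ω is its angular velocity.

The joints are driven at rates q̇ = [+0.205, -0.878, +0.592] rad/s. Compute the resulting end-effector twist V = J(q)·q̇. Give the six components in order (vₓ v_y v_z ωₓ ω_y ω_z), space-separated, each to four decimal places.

-0.1936 -0.0448 0.4400 0.2860 -0.0000 0.2050

o_n = [0.0000, 0.9442, 0.2120]
J₁: ẑ×o_n = [-0.9442, 0.0000, 0.0000], ω = ẑ
J2: z=[-1.0000, 0.0000, 0.0000] o=[0.0000, 0.4600, 0.0000] → [-0.0000, 0.2120, -0.4842, -1.0000, 0.0000, 0.0000]
J3: z=[-1.0000, 0.0000, 0.0000] o=[0.0000, 0.9693, -0.0267] → [0.0000, 0.2387, 0.0251, -1.0000, 0.0000, 0.0000]
V = J·q̇ = [-0.1936, -0.0448, 0.4400, 0.2860, -0.0000, 0.2050]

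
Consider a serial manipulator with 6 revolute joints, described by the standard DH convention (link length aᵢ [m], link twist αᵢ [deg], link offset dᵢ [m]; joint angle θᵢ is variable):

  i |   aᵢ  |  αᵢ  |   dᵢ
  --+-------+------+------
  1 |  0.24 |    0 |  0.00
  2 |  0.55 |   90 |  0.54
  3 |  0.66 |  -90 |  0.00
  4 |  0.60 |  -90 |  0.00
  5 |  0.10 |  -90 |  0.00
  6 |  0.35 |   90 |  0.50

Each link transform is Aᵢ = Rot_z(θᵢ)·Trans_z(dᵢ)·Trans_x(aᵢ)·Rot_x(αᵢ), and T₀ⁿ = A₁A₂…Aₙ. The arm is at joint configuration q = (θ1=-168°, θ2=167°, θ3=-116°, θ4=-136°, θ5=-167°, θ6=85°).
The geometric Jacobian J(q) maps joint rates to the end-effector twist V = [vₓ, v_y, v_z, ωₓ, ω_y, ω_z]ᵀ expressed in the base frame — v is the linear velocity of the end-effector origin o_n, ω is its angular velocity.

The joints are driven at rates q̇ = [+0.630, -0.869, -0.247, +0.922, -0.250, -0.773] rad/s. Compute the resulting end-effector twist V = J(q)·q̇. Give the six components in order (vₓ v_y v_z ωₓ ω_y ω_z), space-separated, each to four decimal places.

-0.2139 -0.7428 -0.5371 0.1826 0.5445 -0.2693

o_n = [0.7781, -0.2234, 0.3165]
J₁: ẑ×o_n = [0.2234, 0.7781, -0.0000], ω = ẑ
J2: z=[0.0000, 0.0000, 1.0000] o=[-0.2348, -0.0499, 0.0000] → [0.1735, 1.0128, -0.0000, 0.0000, 0.0000, 1.0000]
J3: z=[-0.0175, -0.9998, 0.0000] o=[0.3152, -0.0595, 0.5400] → [0.2235, -0.0039, 0.4657, -0.0175, -0.9998, 0.0000]
J4: z=[0.8987, -0.0157, -0.4384] o=[0.0259, -0.0544, -0.0532] → [-0.0799, -0.6620, -0.1400, 0.8987, -0.0157, -0.4384]
J5: z=[-0.3170, -0.7139, -0.6244] o=[0.2078, -0.4745, 0.3347] → [0.1698, -0.3618, 0.3275, -0.3170, -0.7139, -0.6244]
J6: z=[0.9438, -0.1728, -0.2817] o=[0.1985, -0.4066, 0.2619] → [0.0422, -0.2148, 0.2731, 0.9438, -0.1728, -0.2817]
V = J·q̇ = [-0.2139, -0.7428, -0.5371, 0.1826, 0.5445, -0.2693]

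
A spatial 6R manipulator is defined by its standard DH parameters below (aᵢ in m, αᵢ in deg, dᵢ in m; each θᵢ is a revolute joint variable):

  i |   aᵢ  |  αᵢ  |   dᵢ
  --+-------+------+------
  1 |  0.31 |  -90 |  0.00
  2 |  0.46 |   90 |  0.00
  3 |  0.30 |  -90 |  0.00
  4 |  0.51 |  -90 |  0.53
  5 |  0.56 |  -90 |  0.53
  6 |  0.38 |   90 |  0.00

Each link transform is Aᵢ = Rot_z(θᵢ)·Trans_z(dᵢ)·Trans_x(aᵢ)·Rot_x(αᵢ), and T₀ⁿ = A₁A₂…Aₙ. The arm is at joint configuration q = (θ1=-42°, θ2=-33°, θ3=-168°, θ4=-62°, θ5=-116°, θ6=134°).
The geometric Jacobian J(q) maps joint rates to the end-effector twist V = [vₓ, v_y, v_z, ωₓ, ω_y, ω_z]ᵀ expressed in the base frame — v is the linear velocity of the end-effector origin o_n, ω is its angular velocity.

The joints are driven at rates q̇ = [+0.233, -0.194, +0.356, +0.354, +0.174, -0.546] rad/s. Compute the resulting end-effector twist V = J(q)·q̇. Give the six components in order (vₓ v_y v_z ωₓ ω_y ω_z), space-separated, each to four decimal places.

o_n = [-0.5159, -0.7806, 0.1455]
J₁: ẑ×o_n = [0.7806, -0.5159, 0.0000], ω = ẑ
J2: z=[0.6691, 0.7431, 0.0000] o=[0.2304, -0.2074, 0.0000] → [0.1082, -0.0974, 0.1711, 0.6691, 0.7431, 0.0000]
J3: z=[-0.4047, 0.3644, 0.8387] o=[0.5171, -0.4656, 0.2505] → [0.2259, -0.9088, 0.5039, -0.4047, 0.3644, 0.8387]
J4: z=[-0.5249, -0.8436, 0.1132] o=[0.2924, -0.3473, 0.0907] → [0.0028, -0.0627, -0.4544, -0.5249, -0.8436, 0.1132]
J5: z=[-0.4711, 0.1772, -0.8641] o=[-0.3473, -0.5358, 0.4008] → [-0.2567, 0.0254, 0.1452, -0.4711, 0.1772, -0.8641]
J6: z=[-0.8673, 0.0858, 0.4904] o=[-0.6872, -0.9910, -0.1205] → [-0.0803, 0.3148, -0.1972, -0.8673, 0.0858, 0.4904]
V = J·q̇ = [0.2415, -0.6145, 0.1183, -0.0682, -0.3291, 0.1535]

0.2415 -0.6145 0.1183 -0.0682 -0.3291 0.1535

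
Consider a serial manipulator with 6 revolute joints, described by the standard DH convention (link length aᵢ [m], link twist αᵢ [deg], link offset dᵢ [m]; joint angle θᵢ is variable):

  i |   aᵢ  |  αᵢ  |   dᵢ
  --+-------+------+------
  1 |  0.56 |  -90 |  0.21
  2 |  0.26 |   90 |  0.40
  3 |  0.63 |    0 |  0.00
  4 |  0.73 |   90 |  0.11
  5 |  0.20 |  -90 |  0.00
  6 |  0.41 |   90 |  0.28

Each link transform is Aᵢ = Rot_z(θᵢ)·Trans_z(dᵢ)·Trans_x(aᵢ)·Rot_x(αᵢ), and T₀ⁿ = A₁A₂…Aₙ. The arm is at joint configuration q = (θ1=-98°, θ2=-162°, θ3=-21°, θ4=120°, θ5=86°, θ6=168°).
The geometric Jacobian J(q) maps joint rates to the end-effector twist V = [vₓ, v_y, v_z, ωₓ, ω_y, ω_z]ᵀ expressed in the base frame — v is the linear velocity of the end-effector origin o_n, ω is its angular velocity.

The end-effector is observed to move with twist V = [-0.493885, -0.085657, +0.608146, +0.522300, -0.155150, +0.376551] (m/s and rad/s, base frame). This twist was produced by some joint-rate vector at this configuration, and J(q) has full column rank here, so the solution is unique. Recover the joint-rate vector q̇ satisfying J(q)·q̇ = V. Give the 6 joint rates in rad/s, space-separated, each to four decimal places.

0.0410 0.8800 -0.9260 0.5580 -0.0270 0.3420

o_n = [0.5975, -0.0035, 0.4925]
J₁: ẑ×o_n = [0.0035, 0.5975, -0.0000], ω = ẑ
J2: z=[0.9903, -0.1392, 0.0000] o=[-0.0779, -0.5546, 0.2100] → [-0.0393, -0.2798, 0.6397, 0.9903, -0.1392, 0.0000]
J3: z=[0.0430, 0.3060, -0.9511] o=[0.3526, -0.3654, 0.2903] → [0.4060, -0.2416, -0.0594, 0.0430, 0.3060, -0.9511]
J4: z=[0.0430, 0.3060, -0.9511] o=[0.2069, 0.2200, 0.4721] → [-0.2063, -0.3724, -0.1292, 0.0430, 0.3060, -0.9511]
J5: z=[0.2856, 0.9084, 0.3052] o=[0.9105, 0.0458, 0.3322] → [0.1607, -0.1413, 0.2702, 0.2856, 0.9084, 0.3052]
J6: z=[-0.9520, 0.3054, -0.0181] o=[0.9324, 0.1028, 0.1418] → [0.1052, 0.3400, 0.2036, -0.9520, 0.3054, -0.0181]
q̇ = J⁺·V = [0.0410, 0.8800, -0.9260, 0.5580, -0.0270, 0.3420]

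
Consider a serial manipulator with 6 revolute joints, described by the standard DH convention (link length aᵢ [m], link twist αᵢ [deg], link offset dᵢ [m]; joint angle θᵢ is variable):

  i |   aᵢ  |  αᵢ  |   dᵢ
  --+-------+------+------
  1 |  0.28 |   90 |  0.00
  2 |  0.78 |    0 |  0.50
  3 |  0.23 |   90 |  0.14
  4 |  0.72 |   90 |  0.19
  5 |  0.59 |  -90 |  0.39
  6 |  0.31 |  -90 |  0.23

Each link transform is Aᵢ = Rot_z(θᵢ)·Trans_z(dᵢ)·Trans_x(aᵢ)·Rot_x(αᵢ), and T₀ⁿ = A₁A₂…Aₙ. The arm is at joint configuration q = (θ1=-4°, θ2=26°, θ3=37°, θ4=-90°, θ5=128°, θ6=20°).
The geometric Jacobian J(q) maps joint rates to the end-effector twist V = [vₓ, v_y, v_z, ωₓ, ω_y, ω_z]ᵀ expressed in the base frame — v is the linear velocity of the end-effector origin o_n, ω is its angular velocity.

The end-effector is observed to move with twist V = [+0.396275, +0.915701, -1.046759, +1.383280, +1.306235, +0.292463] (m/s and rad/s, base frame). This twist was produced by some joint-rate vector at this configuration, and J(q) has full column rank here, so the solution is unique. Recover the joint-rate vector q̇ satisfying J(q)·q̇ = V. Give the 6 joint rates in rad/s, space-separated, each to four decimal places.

o_n = [1.5696, -0.7552, -0.0434]
J₁: ẑ×o_n = [0.7552, 1.5696, -0.0000], ω = ẑ
J2: z=[-0.0698, -0.9976, 0.0000] o=[0.2793, -0.0195, 0.0000] → [0.0433, -0.0030, 1.3385, -0.0698, -0.9976, 0.0000]
J3: z=[-0.0698, -0.9976, 0.0000] o=[0.9438, -0.5672, 0.3419] → [0.3844, -0.0269, 0.6374, -0.0698, -0.9976, 0.0000]
J4: z=[0.8888, -0.0622, -0.4540] o=[1.0382, -0.7142, 0.5469] → [0.0181, 0.2834, -0.0034, 0.8888, -0.0622, -0.4540]
J5: z=[-0.4529, 0.0317, -0.8910] o=[1.2573, -0.0077, 0.4606] → [-0.6819, -0.5065, 0.3286, -0.4529, 0.0317, -0.8910]
J6: z=[-0.6022, -0.7478, 0.2795] o=[1.4686, -0.3866, -0.0980] → [0.0622, 0.0611, 0.2975, -0.6022, -0.7478, 0.2795]
q̇ = J⁺·V = [0.3240, -0.2260, -0.4470, 0.5950, -0.5570, -0.9220]

0.3240 -0.2260 -0.4470 0.5950 -0.5570 -0.9220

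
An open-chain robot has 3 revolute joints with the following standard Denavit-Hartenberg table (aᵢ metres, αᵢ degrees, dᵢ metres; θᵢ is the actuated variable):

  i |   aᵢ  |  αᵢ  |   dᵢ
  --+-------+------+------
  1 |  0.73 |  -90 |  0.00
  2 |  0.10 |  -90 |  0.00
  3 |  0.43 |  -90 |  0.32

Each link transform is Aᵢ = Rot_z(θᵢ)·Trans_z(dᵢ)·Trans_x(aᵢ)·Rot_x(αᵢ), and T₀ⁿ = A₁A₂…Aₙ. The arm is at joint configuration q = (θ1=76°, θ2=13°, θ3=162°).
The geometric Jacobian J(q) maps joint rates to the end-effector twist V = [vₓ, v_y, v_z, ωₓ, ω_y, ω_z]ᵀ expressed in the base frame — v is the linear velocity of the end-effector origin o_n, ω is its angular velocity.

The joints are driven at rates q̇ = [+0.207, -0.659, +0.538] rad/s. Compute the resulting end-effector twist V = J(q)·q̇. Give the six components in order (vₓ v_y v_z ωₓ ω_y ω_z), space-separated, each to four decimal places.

-0.2567 0.1851 -0.2297 0.6101 -0.2769 -0.3172

o_n = [0.2153, 0.3142, -0.2423]
J₁: ẑ×o_n = [-0.3142, 0.2153, 0.0000], ω = ẑ
J2: z=[-0.9703, 0.2419, 0.0000] o=[0.1766, 0.7083, 0.0000] → [-0.0586, -0.2351, 0.3730, -0.9703, 0.2419, 0.0000]
J3: z=[-0.0544, -0.2183, -0.9744] o=[0.2002, 0.8029, -0.0225] → [-0.4281, -0.0267, 0.0299, -0.0544, -0.2183, -0.9744]
V = J·q̇ = [-0.2567, 0.1851, -0.2297, 0.6101, -0.2769, -0.3172]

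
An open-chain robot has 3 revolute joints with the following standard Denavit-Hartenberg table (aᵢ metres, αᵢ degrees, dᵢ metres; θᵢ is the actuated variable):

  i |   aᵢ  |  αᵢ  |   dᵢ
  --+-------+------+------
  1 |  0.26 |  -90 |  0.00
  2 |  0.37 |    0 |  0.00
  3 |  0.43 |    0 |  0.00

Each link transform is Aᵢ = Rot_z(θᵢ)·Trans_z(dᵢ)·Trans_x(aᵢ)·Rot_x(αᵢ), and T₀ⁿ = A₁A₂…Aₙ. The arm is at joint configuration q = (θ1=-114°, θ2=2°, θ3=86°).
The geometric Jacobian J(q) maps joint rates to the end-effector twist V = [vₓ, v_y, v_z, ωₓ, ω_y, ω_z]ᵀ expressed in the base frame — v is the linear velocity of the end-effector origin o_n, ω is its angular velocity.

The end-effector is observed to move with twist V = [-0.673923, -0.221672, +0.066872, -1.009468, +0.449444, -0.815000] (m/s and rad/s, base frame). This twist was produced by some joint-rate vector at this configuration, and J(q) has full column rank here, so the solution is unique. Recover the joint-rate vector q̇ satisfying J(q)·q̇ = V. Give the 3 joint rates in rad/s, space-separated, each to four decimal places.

o_n = [-0.2623, -0.5890, -0.4427]
J₁: ẑ×o_n = [0.5890, -0.2623, 0.0000], ω = ẑ
J2: z=[0.9135, -0.4067, 0.0000] o=[-0.1058, -0.2375, 0.0000] → [0.1800, 0.4044, -0.3848, 0.9135, -0.4067, 0.0000]
J3: z=[0.9135, -0.4067, 0.0000] o=[-0.2562, -0.5753, -0.0129] → [0.1748, 0.3926, -0.0150, 0.9135, -0.4067, 0.0000]
q̇ = J⁺·V = [-0.8150, -0.1360, -0.9690]

-0.8150 -0.1360 -0.9690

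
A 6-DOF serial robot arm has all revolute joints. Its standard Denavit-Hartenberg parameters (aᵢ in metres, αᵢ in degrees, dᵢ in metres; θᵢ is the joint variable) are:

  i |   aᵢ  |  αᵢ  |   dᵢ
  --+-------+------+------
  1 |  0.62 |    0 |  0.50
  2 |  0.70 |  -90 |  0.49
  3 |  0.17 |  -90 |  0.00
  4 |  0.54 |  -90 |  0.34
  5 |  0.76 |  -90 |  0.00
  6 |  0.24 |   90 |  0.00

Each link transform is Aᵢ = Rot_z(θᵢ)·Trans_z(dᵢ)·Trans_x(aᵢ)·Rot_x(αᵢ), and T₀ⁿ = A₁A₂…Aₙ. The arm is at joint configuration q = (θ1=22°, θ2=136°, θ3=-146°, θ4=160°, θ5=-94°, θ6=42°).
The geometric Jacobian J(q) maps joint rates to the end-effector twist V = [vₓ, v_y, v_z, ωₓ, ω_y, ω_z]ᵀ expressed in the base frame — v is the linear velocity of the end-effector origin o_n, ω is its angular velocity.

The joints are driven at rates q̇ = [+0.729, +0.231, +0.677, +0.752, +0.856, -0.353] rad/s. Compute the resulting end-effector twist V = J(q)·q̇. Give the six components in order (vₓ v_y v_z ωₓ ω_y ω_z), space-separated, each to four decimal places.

-2.4709 -0.3912 -1.0765 -0.9479 -1.3447 1.5843

o_n = [-0.7883, 1.1208, 1.9243]
J₁: ẑ×o_n = [-1.1208, -0.7883, 0.0000], ω = ẑ
J2: z=[0.0000, 0.0000, 1.0000] o=[0.5749, 0.2323, 0.5000] → [-0.8886, -1.3632, 0.0000, 0.0000, 0.0000, 1.0000]
J3: z=[-0.3746, -0.9272, 0.0000] o=[-0.0742, 0.4945, 0.9900] → [-0.8663, 0.3500, -0.8968, -0.3746, -0.9272, 0.0000]
J4: z=[-0.5185, 0.2095, 0.8290] o=[0.0565, 0.4417, 1.0851] → [-0.3872, -0.2653, -0.1751, -0.5185, 0.2095, 0.8290]
J5: z=[-0.6149, -0.7650, -0.1913] o=[-0.4406, 0.8417, 1.0832] → [-0.5901, 0.5837, -0.4376, -0.6149, -0.7650, -0.1913]
J6: z=[-0.6289, 0.6221, -0.4664] o=[-0.8022, 0.9683, 1.7396] → [0.1861, 0.1097, -0.1046, -0.6289, 0.6221, -0.4664]
V = J·q̇ = [-2.4709, -0.3912, -1.0765, -0.9479, -1.3447, 1.5843]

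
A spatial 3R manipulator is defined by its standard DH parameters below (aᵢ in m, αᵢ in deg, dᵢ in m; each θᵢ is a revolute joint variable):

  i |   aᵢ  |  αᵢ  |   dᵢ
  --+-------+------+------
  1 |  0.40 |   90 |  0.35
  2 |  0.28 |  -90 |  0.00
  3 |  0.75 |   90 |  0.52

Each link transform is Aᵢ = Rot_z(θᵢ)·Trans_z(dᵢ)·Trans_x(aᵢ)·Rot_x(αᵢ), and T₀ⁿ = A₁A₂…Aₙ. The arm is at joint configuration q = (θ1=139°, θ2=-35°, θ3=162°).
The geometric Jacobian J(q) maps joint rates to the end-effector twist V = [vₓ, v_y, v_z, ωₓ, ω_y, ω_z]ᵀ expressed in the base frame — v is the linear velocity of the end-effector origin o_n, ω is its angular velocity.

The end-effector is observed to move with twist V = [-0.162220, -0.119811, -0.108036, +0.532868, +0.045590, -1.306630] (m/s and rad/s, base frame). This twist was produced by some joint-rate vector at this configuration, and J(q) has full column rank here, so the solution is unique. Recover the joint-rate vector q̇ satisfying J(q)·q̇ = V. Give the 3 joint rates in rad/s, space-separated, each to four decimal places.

o_n = [-0.4112, 0.0503, 1.0245]
J₁: ẑ×o_n = [-0.0503, -0.4112, 0.0000], ω = ẑ
J2: z=[0.6561, 0.7547, 0.0000] o=[-0.3019, 0.2624, 0.3500] → [0.5090, -0.4425, -0.0567, 0.6561, 0.7547, 0.0000]
J3: z=[-0.4329, 0.3763, 0.8192] o=[-0.4750, 0.4129, 0.1894] → [0.6112, 0.4138, 0.1329, -0.4329, 0.3763, 0.8192]
q̇ = J⁺·V = [-0.7750, 0.3840, -0.6490]

-0.7750 0.3840 -0.6490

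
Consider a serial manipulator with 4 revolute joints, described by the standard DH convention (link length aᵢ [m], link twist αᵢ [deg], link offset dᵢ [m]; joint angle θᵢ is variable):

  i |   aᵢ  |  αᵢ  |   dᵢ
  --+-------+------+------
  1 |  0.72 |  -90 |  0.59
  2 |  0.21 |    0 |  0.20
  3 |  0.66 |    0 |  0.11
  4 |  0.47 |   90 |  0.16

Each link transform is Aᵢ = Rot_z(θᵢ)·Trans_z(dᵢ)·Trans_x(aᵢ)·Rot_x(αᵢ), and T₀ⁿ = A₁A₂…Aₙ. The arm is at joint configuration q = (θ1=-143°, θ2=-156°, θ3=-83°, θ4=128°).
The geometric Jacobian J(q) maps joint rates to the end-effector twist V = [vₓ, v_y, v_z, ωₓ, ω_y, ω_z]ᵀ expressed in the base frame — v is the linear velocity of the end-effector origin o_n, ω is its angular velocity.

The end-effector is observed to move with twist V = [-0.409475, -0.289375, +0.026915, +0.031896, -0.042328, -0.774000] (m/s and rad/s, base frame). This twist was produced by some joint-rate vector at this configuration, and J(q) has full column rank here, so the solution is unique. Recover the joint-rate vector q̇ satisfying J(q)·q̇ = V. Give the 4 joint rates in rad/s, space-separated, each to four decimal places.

-0.7740 0.3560 -0.5040 0.2010

o_n = [0.2670, -0.3873, 0.5485]
J₁: ẑ×o_n = [0.3873, 0.2670, -0.0000], ω = ẑ
J2: z=[0.6018, -0.7986, 0.0000] o=[-0.5750, -0.4333, 0.5900] → [0.0332, 0.0250, 0.7002, 0.6018, -0.7986, 0.0000]
J3: z=[0.6018, -0.7986, 0.0000] o=[-0.3014, -0.4776, 0.6754] → [0.1014, 0.0764, 0.5084, 0.6018, -0.7986, 0.0000]
J4: z=[0.6018, -0.7986, 0.0000] o=[0.0362, -0.3609, 0.1097] → [-0.3504, -0.2641, 0.1684, 0.6018, -0.7986, 0.0000]
q̇ = J⁺·V = [-0.7740, 0.3560, -0.5040, 0.2010]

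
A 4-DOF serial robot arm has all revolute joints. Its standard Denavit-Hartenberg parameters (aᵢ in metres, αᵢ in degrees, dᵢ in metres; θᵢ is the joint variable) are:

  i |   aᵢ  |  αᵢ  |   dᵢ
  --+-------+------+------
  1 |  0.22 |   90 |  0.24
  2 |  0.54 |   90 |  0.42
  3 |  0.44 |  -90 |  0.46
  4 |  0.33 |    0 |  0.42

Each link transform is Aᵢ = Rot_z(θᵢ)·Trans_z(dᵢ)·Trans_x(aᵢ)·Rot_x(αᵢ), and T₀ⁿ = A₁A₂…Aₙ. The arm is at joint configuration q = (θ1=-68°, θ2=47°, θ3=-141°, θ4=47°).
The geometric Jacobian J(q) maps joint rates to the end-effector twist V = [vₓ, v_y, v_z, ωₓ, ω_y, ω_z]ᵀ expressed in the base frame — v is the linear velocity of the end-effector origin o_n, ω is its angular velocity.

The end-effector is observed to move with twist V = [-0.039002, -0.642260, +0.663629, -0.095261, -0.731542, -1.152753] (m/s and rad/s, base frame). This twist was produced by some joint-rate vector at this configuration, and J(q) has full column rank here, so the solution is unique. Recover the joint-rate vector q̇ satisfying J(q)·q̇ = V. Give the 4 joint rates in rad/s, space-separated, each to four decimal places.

o_n = [0.5170, -0.4123, 0.3011]
J₁: ẑ×o_n = [0.4123, 0.5170, -0.0000], ω = ẑ
J2: z=[-0.9272, -0.3746, 0.0000] o=[0.0824, -0.2040, 0.2400] → [-0.0229, 0.0567, 0.3560, -0.9272, -0.3746, 0.0000]
J3: z=[0.2740, -0.6781, -0.6820] o=[-0.1690, -0.7028, 0.6349] → [0.4245, -0.3765, 0.5448, 0.2740, -0.6781, -0.6820]
J4: z=[0.8813, -0.1068, 0.4603] o=[0.1264, -0.6948, 0.0711] → [-0.1546, -0.0229, 0.2907, 0.8813, -0.1068, 0.4603]
q̇ = J⁺·V = [-0.7480, 0.5380, 0.7460, 0.2260]

-0.7480 0.5380 0.7460 0.2260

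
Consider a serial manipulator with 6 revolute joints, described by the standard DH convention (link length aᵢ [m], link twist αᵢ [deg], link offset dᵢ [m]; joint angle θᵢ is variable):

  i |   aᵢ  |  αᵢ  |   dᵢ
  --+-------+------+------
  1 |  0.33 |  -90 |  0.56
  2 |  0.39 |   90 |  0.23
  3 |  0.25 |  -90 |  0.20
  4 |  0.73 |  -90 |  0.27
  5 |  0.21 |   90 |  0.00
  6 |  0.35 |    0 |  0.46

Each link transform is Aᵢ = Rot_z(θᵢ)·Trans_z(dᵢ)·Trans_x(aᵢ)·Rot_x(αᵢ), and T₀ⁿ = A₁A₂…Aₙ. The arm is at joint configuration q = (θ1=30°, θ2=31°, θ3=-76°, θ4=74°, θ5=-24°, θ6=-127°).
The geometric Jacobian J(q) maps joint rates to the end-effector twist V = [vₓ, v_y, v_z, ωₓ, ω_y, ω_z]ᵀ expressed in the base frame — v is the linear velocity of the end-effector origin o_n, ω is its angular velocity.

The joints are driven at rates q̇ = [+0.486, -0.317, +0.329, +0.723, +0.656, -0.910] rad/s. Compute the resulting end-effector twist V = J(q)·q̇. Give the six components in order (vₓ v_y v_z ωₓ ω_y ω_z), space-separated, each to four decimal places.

o_n = [1.2090, 0.4077, -0.2783]
J₁: ẑ×o_n = [-0.4077, 1.2090, 0.0000], ω = ẑ
J2: z=[-0.5000, 0.8660, 0.0000] o=[0.2858, 0.1650, 0.5600] → [-0.7260, -0.4192, -0.9209, -0.5000, 0.8660, 0.0000]
J3: z=[0.4460, 0.2575, 0.8572] o=[0.4603, 0.5313, 0.3591] → [-0.0582, 0.9261, -0.2479, 0.4460, 0.2575, 0.8572]
J4: z=[0.5993, 0.6254, -0.4997] o=[0.7157, 0.3987, 0.4994] → [-0.4818, 0.2196, -0.3031, 0.5993, 0.6254, -0.4997]
J5: z=[-0.7619, 0.6371, -0.1165] o=[0.6983, 0.2386, -0.2621] → [0.0094, -0.0719, -0.4543, -0.7619, 0.6371, -0.1165]
J6: z=[0.6474, 0.7546, -0.1074] o=[0.7024, 0.2056, -0.4694] → [0.1659, -0.1782, -0.2515, 0.6474, 0.7546, -0.1074]
V = J·q̇ = [-0.4804, 1.2989, -0.0780, -0.3504, -0.0064, 0.4280]

-0.4804 1.2989 -0.0780 -0.3504 -0.0064 0.4280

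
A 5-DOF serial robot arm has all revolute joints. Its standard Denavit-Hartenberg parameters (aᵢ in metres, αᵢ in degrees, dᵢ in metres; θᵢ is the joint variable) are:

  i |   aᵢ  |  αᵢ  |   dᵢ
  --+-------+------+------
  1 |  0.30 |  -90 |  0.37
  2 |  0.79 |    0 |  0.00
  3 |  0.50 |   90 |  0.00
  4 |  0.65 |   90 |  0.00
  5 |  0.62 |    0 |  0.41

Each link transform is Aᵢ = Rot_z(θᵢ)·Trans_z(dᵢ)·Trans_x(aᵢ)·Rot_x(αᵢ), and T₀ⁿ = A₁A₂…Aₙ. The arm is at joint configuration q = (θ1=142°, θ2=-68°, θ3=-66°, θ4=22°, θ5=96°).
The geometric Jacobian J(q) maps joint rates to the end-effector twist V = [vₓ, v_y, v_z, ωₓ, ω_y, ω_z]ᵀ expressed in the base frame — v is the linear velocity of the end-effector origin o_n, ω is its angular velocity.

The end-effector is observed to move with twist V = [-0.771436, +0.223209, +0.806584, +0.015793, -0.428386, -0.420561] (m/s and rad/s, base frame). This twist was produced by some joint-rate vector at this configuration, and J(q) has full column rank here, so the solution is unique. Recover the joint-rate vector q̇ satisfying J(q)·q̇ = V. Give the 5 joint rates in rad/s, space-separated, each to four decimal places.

-0.4460 0.3030 0.5450 0.1810 0.5610

o_n = [0.6338, -0.2909, 1.5346]
J₁: ẑ×o_n = [0.2909, 0.6338, -0.0000], ω = ẑ
J2: z=[-0.6157, -0.7880, 0.0000] o=[-0.2364, 0.1847, 0.3700] → [-0.9177, 0.7170, 0.9785, -0.6157, -0.7880, 0.0000]
J3: z=[-0.6157, -0.7880, 0.0000] o=[-0.4696, 0.3669, 1.1025] → [-0.3405, 0.2660, 1.2745, -0.6157, -0.7880, 0.0000]
J4: z=[0.5668, -0.4429, -0.6947] o=[-0.1959, 0.1531, 1.4621] → [-0.3405, -0.6174, 0.1158, 0.5668, -0.4429, -0.6947]
J5: z=[0.7759, 0.5704, 0.2695] o=[-0.0159, -0.2966, 1.8957] → [-0.2075, 0.4552, -0.3662, 0.7759, 0.5704, 0.2695]
q̇ = J⁺·V = [-0.4460, 0.3030, 0.5450, 0.1810, 0.5610]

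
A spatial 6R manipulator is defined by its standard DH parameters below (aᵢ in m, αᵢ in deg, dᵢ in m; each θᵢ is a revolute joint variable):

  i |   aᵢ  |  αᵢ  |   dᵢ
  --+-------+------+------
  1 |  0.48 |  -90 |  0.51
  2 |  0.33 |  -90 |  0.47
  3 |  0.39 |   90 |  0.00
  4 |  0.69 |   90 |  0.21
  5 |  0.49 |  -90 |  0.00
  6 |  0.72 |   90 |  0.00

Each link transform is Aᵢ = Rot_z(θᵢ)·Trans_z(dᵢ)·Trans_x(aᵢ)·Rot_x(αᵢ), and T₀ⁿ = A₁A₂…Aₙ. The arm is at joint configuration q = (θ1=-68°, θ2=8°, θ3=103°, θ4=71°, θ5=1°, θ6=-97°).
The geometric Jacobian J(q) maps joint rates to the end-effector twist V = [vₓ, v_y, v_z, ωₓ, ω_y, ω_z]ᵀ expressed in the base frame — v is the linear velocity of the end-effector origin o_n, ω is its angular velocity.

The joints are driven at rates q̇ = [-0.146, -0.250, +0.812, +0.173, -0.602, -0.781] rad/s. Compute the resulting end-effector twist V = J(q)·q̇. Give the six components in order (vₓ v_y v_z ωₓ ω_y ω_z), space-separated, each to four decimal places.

o_n = [-0.6731, -0.9064, -0.3131]
J₁: ẑ×o_n = [0.9064, -0.6731, 0.0000], ω = ẑ
J2: z=[0.9272, 0.3746, 0.0000] o=[0.1798, -0.4450, 0.5100] → [-0.3083, 0.7632, -0.1082, 0.9272, 0.3746, 0.0000]
J3: z=[-0.0521, 0.1290, -0.9903] o=[0.7380, -0.5720, 0.4641] → [-0.4315, 1.3569, 0.1995, -0.0521, 0.1290, -0.9903]
J4: z=[0.1529, -0.9789, -0.1356] o=[0.3531, -0.6338, 0.4763] → [0.7358, 0.2599, -1.0463, 0.1529, -0.9789, -0.1356]
J5: z=[-0.9161, -0.1918, 0.3520] o=[0.1295, -0.7908, -0.1912] → [0.0641, -0.3942, -0.0480, -0.9161, -0.1918, 0.3520]
J6: z=[0.1593, -0.9800, -0.1194] o=[-0.0507, -0.7646, -0.6461] → [-0.3433, 0.0213, -0.6325, 0.1593, -0.9800, -0.1194]
V = J·q̇ = [-0.0488, 1.2749, 0.5310, 0.1794, 0.7226, -1.0922]

-0.0488 1.2749 0.5310 0.1794 0.7226 -1.0922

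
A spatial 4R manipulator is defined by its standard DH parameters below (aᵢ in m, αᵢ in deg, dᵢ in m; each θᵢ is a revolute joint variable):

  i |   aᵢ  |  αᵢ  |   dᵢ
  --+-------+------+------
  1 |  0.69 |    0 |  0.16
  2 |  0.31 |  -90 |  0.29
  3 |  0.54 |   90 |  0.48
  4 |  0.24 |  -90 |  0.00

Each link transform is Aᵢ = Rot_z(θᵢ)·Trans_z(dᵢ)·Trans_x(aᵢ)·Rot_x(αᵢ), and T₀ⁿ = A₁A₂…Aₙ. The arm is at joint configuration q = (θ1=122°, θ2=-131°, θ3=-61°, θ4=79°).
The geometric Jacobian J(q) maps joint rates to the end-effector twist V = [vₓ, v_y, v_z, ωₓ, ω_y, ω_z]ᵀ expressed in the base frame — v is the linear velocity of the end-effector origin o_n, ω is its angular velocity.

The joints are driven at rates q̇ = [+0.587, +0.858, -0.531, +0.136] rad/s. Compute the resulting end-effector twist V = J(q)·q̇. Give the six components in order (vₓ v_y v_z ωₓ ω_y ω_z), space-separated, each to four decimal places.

o_n = [0.3330, 1.1990, 0.9623]
J₁: ẑ×o_n = [-1.1990, 0.3330, 0.0000], ω = ẑ
J2: z=[0.0000, 0.0000, 1.0000] o=[-0.3656, 0.5852, 0.1600] → [-0.6139, 0.6986, 0.0000, 0.0000, 0.0000, 1.0000]
J3: z=[0.1564, 0.9877, 0.0000] o=[-0.0595, 0.5367, 0.4500] → [0.5060, -0.0801, -0.2840, 0.1564, 0.9877, 0.0000]
J4: z=[-0.8639, 0.1368, 0.4848] o=[0.2742, 0.9698, 0.9223] → [-0.1056, 0.0631, -0.2061, -0.8639, 0.1368, 0.4848]
V = J·q̇ = [-1.5136, 0.8460, 0.1228, -0.2006, -0.5059, 1.5109]

-1.5136 0.8460 0.1228 -0.2006 -0.5059 1.5109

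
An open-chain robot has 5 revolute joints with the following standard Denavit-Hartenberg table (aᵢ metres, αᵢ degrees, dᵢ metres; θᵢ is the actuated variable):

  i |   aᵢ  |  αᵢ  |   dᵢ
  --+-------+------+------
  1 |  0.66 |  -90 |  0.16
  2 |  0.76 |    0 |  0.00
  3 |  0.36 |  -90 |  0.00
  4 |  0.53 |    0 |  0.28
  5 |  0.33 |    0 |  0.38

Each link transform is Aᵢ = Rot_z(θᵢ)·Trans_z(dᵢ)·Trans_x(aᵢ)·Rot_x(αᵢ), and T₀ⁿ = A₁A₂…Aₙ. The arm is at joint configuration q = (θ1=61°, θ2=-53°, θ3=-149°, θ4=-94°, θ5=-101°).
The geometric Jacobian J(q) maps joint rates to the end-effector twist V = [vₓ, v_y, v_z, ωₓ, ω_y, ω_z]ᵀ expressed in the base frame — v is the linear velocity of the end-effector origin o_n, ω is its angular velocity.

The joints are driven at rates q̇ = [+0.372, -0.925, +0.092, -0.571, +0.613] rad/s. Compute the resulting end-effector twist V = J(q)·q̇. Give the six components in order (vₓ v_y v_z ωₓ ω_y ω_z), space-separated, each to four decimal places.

o_n = [0.0322, 0.9725, 1.3773]
J₁: ẑ×o_n = [-0.9725, 0.0322, 0.0000], ω = ẑ
J2: z=[-0.8746, 0.4848, 0.0000] o=[0.3200, 0.5772, 0.1600] → [0.5902, 1.0647, -0.2062, -0.8746, 0.4848, 0.0000]
J3: z=[-0.8746, 0.4848, 0.0000] o=[0.5417, 0.9773, 0.7670] → [0.2959, 0.5338, 0.2512, -0.8746, 0.4848, 0.0000]
J4: z=[-0.1816, -0.3276, 0.9272] o=[0.3799, 0.6853, 0.6321] → [-0.5104, -0.1870, -0.1661, -0.1816, -0.3276, 0.9272]
J5: z=[-0.1816, -0.3276, 0.9272] o=[-0.1168, 0.8799, 0.9056] → [-0.2404, 0.2238, 0.0320, -0.1816, -0.3276, 0.9272]
V = J·q̇ = [-0.7364, -0.6798, 0.3283, 0.7209, -0.4176, 0.4109]

-0.7364 -0.6798 0.3283 0.7209 -0.4176 0.4109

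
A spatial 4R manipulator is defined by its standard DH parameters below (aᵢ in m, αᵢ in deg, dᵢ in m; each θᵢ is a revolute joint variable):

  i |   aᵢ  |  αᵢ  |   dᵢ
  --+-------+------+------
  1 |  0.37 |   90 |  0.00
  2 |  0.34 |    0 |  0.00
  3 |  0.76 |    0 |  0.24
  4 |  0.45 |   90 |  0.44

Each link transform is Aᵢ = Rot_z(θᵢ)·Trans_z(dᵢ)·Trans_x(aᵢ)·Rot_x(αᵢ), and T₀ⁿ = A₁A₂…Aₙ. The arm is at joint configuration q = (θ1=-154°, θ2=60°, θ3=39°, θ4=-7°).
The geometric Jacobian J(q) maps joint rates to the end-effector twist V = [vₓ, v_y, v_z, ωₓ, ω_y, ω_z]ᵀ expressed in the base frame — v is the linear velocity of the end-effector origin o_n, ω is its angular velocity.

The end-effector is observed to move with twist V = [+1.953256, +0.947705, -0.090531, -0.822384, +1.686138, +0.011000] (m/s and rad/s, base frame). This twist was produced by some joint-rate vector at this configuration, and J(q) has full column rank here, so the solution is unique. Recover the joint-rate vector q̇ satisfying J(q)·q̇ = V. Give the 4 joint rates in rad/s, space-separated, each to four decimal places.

o_n = [-0.6625, 0.4335, 1.4948]
J₁: ẑ×o_n = [-0.4335, -0.6625, 0.0000], ω = ẑ
J2: z=[-0.4384, 0.8988, 0.0000] o=[-0.3326, -0.1622, 0.0000] → [1.3435, 0.6553, 0.0354, -0.4384, 0.8988, 0.0000]
J3: z=[-0.4384, 0.8988, 0.0000] o=[-0.4853, -0.2367, 0.2944] → [1.0789, 0.5262, -0.1346, -0.4384, 0.8988, 0.0000]
J4: z=[-0.4384, 0.8988, 0.0000] o=[-0.4837, 0.0311, 1.0451] → [0.4042, 0.1971, -0.0157, -0.4384, 0.8988, 0.0000]
q̇ = J⁺·V = [0.0110, 0.6940, 0.8120, 0.3700]

0.0110 0.6940 0.8120 0.3700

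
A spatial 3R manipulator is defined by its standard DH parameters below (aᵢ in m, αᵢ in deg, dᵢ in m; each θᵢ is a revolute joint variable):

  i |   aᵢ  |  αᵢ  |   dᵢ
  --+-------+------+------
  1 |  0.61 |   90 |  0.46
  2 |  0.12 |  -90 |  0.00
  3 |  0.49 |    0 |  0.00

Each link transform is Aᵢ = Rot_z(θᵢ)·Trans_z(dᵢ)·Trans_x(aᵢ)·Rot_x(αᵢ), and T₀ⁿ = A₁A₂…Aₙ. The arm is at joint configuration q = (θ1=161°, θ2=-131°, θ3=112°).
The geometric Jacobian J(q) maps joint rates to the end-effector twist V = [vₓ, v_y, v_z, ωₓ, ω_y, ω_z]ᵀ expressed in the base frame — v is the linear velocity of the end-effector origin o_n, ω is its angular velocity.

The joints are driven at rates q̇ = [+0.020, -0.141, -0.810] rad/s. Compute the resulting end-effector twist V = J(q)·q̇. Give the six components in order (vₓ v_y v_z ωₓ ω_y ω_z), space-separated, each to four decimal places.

0.1778 -0.2323 -0.2836 0.5321 -0.3323 0.5514

o_n = [-0.7641, -0.2174, 0.5080]
J₁: ẑ×o_n = [0.2174, -0.7641, 0.0000], ω = ẑ
J2: z=[0.3256, 0.9455, 0.0000] o=[-0.5768, 0.1986, 0.4600] → [0.0454, -0.0156, 0.0417, 0.3256, 0.9455, 0.0000]
J3: z=[-0.7136, 0.2457, -0.6561] o=[-0.5023, 0.1730, 0.3694] → [-0.2221, 0.2706, 0.3429, -0.7136, 0.2457, -0.6561]
V = J·q̇ = [0.1778, -0.2323, -0.2836, 0.5321, -0.3323, 0.5514]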